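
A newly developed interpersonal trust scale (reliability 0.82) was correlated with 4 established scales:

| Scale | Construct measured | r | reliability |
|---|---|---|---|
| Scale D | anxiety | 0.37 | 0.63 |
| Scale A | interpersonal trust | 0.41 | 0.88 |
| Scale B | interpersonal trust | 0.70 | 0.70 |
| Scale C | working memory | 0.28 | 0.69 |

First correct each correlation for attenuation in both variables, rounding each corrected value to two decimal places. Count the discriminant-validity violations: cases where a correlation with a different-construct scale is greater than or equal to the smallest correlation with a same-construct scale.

Disattenuated r (r / √(r_scale · r_new)):
  Scale D (disc): 0.37 / √(0.63·0.82) = 0.51
  Scale A (conv): 0.41 / √(0.88·0.82) = 0.48
  Scale B (conv): 0.70 / √(0.70·0.82) = 0.92
  Scale C (disc): 0.28 / √(0.69·0.82) = 0.37
Smallest convergent = 0.48. Discriminant values: 0.51, 0.37; count ≥ 0.48 → 1.

1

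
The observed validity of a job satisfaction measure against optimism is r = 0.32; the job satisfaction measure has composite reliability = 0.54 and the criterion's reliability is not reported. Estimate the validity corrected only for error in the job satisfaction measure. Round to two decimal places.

0.44

Single correction: r_c = r_obs / √r_xx = 0.32 / √0.54 = 0.32 / 0.7348 ≈ 0.44.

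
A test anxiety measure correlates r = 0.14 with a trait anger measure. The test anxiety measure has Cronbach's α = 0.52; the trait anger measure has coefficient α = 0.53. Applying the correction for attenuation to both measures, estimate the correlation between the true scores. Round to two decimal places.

r_true = r_obs / √(r_xx · r_yy) = 0.14 / √(0.52 × 0.53) = 0.14 / √0.2756 = 0.14 / 0.5250 ≈ 0.27.

0.27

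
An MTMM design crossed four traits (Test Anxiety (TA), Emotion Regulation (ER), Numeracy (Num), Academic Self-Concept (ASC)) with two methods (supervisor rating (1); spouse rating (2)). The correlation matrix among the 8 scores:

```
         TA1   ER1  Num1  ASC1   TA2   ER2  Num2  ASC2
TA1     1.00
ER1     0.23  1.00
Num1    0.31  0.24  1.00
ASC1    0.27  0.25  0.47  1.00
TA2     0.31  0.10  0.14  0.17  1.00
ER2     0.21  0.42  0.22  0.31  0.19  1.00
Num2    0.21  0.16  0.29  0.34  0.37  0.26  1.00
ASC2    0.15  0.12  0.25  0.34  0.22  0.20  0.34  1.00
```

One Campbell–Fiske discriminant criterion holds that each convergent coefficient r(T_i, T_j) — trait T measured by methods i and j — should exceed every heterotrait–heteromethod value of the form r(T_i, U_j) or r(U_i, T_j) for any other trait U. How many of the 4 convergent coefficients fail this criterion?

2

Each convergent coefficient versus the relevant comparison correlations:
TA (methods 1·2): 0.31 vs {0.21, 0.10, 0.21, 0.14, 0.15, 0.17} → pass.
ER (methods 1·2): 0.42 vs {0.10, 0.21, 0.16, 0.22, 0.12, 0.31} → pass.
Num (methods 1·2): 0.29 vs {0.14, 0.21, 0.22, 0.16, 0.25, 0.34} → fail.
ASC (methods 1·2): 0.34 vs {0.17, 0.15, 0.31, 0.12, 0.34, 0.25} → fail.
2 of 4 fail.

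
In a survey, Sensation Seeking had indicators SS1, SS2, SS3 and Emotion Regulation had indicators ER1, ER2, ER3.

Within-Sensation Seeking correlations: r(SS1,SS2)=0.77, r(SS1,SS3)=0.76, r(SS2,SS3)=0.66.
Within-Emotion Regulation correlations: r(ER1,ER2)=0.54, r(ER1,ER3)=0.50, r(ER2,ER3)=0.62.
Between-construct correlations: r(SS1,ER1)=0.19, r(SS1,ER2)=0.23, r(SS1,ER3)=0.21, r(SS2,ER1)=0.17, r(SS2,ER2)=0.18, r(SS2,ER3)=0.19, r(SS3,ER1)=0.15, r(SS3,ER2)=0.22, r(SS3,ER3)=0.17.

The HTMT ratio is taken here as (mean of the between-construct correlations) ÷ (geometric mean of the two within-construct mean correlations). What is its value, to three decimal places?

Mean heterotrait r = 1.71/9 = 0.1900.
Mean within-SS = 2.19/3 = 0.7300; mean within-ER = 1.66/3 = 0.5533.
Geometric mean = √(0.7300 × 0.5533) = 0.6355.
HTMT = 0.1900 / 0.6355 = 0.299.

0.299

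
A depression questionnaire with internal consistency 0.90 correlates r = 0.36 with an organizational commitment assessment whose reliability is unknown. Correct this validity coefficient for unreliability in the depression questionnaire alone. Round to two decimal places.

0.38

Single correction: r_c = r_obs / √r_xx = 0.36 / √0.90 = 0.36 / 0.9487 ≈ 0.38.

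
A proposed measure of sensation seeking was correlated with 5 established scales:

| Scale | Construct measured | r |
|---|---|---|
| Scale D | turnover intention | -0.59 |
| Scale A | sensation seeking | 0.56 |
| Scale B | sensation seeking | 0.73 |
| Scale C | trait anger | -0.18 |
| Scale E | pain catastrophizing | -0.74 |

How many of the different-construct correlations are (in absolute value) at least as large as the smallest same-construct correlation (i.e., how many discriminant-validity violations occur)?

Convergent (same construct = sensation seeking): Scale A, Scale B.
Smallest convergent = 0.56. Discriminant |r|: 0.59, 0.18, 0.74; count ≥ 0.56 → 2.

2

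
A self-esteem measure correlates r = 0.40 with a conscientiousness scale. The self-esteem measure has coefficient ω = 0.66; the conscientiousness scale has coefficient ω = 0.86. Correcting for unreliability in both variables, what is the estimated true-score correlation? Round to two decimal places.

0.53

r_true = r_obs / √(r_xx · r_yy) = 0.40 / √(0.66 × 0.86) = 0.40 / √0.5676 = 0.40 / 0.7534 ≈ 0.53.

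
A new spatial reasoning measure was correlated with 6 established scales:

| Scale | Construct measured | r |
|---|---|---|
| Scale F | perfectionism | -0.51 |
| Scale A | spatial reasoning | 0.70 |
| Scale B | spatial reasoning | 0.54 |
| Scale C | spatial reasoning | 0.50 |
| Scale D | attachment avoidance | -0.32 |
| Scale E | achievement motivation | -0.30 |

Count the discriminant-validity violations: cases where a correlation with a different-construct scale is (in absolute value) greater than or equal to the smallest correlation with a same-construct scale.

Convergent (same construct = spatial reasoning): Scale A, Scale B, Scale C.
Smallest convergent = 0.50. Discriminant |r|: 0.51, 0.32, 0.30; count ≥ 0.50 → 1.

1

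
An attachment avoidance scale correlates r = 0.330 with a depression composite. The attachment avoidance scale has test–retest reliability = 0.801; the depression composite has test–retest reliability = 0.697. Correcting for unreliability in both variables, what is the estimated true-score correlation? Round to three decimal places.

0.442

r_true = r_obs / √(r_xx · r_yy) = 0.330 / √(0.801 × 0.697) = 0.330 / √0.558297 = 0.330 / 0.7472 ≈ 0.442.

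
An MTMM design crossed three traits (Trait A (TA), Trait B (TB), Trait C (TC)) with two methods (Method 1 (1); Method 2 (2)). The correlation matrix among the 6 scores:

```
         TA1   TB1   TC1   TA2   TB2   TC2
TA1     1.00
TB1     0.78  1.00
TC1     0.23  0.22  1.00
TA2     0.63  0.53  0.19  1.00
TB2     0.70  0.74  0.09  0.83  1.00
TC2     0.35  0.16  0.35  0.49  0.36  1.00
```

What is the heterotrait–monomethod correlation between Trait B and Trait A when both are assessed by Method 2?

Different traits, same method: r(TB2, TA2) = 0.83.

0.83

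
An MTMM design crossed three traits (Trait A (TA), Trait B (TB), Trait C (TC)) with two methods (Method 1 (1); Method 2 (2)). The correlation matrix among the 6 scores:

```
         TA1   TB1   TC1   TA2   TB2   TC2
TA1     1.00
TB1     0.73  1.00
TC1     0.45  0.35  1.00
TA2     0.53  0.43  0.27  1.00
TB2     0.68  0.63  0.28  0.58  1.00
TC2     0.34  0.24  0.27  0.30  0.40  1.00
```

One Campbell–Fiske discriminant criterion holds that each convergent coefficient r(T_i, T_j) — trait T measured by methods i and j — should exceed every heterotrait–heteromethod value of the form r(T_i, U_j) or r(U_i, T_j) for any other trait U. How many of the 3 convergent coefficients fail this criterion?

Convergent coefficients and their comparison sets:
TA (methods 1·2): 0.53 vs {0.68, 0.43, 0.34, 0.27} → fail.
TB (methods 1·2): 0.63 vs {0.43, 0.68, 0.24, 0.28} → fail.
TC (methods 1·2): 0.27 vs {0.27, 0.34, 0.28, 0.24} → fail.
3 of 3 fail.

3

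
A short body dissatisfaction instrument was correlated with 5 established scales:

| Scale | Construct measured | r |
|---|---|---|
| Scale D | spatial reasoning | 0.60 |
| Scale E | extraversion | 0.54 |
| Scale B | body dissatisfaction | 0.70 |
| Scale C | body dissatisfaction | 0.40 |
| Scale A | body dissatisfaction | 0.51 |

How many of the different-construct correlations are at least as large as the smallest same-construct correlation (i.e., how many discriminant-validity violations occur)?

2

Convergent (same construct = body dissatisfaction): Scale B, Scale C, Scale A.
Smallest convergent = 0.40. Discriminant values: 0.60, 0.54; count ≥ 0.40 → 2.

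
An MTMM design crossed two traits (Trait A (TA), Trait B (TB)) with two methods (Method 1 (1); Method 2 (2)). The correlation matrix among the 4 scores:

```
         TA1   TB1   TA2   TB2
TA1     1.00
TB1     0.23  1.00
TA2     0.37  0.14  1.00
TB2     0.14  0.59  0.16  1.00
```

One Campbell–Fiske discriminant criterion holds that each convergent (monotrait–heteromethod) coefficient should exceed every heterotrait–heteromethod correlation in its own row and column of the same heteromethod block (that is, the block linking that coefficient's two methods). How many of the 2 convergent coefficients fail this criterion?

0

Checking each validity diagonal entry against its comparison values:
TA (methods 1·2): 0.37 vs {0.14, 0.14} → pass.
TB (methods 1·2): 0.59 vs {0.14, 0.14} → pass.
0 of 2 fail.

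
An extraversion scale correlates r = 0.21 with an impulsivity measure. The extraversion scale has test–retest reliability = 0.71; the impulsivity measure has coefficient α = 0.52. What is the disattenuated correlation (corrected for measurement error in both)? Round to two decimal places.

0.35

r_true = r_obs / √(r_xx · r_yy) = 0.21 / √(0.71 × 0.52) = 0.21 / √0.3692 = 0.21 / 0.6076 ≈ 0.35.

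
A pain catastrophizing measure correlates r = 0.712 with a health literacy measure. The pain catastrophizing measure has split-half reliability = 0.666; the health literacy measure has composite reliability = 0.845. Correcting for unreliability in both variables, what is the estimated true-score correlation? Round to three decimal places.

r_true = r_obs / √(r_xx · r_yy) = 0.712 / √(0.666 × 0.845) = 0.712 / √0.562770 = 0.712 / 0.7502 ≈ 0.949.

0.949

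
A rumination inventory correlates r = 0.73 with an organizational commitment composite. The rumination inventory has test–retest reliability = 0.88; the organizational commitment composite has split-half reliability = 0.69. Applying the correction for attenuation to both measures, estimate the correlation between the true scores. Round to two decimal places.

r_true = r_obs / √(r_xx · r_yy) = 0.73 / √(0.88 × 0.69) = 0.73 / √0.6072 = 0.73 / 0.7792 ≈ 0.94.

0.94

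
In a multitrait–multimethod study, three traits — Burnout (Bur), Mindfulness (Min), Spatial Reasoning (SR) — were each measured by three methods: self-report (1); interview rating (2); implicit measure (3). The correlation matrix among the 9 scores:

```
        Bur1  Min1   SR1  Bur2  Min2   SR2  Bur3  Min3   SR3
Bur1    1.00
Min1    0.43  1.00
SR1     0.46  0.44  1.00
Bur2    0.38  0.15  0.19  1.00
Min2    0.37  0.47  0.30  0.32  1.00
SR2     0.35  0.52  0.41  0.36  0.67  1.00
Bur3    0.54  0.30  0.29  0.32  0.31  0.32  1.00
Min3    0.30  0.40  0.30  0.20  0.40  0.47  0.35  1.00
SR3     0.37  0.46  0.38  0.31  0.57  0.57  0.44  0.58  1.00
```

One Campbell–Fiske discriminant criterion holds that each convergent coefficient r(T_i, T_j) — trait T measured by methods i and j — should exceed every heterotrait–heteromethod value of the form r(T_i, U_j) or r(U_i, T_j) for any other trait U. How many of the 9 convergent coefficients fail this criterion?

7

Each convergent coefficient versus the relevant comparison correlations:
Bur (methods 1·2): 0.38 vs {0.37, 0.15, 0.35, 0.19} → pass.
Bur (methods 1·3): 0.54 vs {0.30, 0.30, 0.37, 0.29} → pass.
Bur (methods 2·3): 0.32 vs {0.20, 0.31, 0.31, 0.32} → fail.
Min (methods 1·2): 0.47 vs {0.15, 0.37, 0.52, 0.30} → fail.
Min (methods 1·3): 0.40 vs {0.30, 0.30, 0.46, 0.30} → fail.
Min (methods 2·3): 0.40 vs {0.31, 0.20, 0.57, 0.47} → fail.
SR (methods 1·2): 0.41 vs {0.19, 0.35, 0.30, 0.52} → fail.
SR (methods 1·3): 0.38 vs {0.29, 0.37, 0.30, 0.46} → fail.
SR (methods 2·3): 0.57 vs {0.32, 0.31, 0.47, 0.57} → fail.
7 of 9 fail.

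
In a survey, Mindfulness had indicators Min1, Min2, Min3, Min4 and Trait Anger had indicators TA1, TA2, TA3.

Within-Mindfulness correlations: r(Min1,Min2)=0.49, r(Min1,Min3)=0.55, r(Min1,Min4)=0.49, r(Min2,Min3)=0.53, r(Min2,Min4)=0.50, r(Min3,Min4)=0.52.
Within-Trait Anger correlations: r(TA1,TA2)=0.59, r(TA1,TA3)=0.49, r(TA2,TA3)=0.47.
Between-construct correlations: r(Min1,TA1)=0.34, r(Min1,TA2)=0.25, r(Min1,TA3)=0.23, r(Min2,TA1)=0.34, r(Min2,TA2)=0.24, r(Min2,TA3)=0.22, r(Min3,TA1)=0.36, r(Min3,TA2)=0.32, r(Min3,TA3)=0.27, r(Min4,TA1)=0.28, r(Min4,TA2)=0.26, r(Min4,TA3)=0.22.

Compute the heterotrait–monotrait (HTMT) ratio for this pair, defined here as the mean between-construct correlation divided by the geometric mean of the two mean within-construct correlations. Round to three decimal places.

0.539

Between-construct mean = 3.33/12 = 0.2775.
Mean within-Min = 3.08/6 = 0.5133; mean within-TA = 1.55/3 = 0.5167.
Geometric mean = √(0.5133 × 0.5167) = 0.5150.
HTMT = 0.2775 / 0.5150 = 0.539.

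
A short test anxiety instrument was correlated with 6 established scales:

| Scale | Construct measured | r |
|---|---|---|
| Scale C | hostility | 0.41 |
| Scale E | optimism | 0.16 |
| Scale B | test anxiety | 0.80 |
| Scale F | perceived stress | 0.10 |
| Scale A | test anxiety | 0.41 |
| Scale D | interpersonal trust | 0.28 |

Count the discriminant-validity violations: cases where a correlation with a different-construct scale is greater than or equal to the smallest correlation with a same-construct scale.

Convergent (same construct = test anxiety): Scale B, Scale A.
Smallest convergent = 0.41. Discriminant values: 0.41, 0.16, 0.10, 0.28; count ≥ 0.41 → 1.

1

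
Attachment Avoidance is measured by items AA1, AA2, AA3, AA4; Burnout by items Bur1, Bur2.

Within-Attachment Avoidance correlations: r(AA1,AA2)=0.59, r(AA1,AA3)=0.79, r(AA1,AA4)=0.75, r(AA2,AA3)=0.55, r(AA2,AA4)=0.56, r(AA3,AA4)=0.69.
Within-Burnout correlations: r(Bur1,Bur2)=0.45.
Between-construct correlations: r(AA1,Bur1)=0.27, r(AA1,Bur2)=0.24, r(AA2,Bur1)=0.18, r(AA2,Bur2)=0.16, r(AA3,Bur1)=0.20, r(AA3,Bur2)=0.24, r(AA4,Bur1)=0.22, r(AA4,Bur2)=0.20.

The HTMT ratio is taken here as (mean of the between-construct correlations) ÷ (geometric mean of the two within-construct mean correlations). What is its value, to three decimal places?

0.394

Mean between = 1.71/8 = 0.2138.
Mean within-AA = 3.93/6 = 0.6550; mean within-Bur = 0.45/1 = 0.4500.
Geometric mean = √(0.6550 × 0.4500) = 0.5429.
HTMT = 0.2138 / 0.5429 = 0.394.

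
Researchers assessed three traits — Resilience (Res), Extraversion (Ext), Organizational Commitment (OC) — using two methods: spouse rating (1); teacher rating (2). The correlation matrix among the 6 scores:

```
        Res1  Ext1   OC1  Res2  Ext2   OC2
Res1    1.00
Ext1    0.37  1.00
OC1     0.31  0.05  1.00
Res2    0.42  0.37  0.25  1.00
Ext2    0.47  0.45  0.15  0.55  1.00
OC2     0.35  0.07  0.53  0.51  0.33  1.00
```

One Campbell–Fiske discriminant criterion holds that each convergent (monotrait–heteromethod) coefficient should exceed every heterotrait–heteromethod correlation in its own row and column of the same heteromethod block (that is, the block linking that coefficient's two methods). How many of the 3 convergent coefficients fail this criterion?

2

Convergent coefficients and their comparison sets:
Res (methods 1·2): 0.42 vs {0.47, 0.37, 0.35, 0.25} → fail.
Ext (methods 1·2): 0.45 vs {0.37, 0.47, 0.07, 0.15} → fail.
OC (methods 1·2): 0.53 vs {0.25, 0.35, 0.15, 0.07} → pass.
2 of 3 fail.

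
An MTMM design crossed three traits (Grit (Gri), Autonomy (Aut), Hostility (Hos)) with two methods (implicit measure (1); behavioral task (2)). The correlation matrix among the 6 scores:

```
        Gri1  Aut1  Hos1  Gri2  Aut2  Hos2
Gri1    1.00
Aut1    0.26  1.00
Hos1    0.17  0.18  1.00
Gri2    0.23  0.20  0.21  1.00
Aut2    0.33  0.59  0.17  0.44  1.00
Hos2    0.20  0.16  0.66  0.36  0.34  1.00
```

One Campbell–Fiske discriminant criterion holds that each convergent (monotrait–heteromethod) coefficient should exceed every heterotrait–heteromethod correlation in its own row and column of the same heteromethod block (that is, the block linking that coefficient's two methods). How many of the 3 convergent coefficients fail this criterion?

Each convergent coefficient versus the relevant comparison correlations:
Gri (methods 1·2): 0.23 vs {0.33, 0.20, 0.20, 0.21} → fail.
Aut (methods 1·2): 0.59 vs {0.20, 0.33, 0.16, 0.17} → pass.
Hos (methods 1·2): 0.66 vs {0.21, 0.20, 0.17, 0.16} → pass.
1 of 3 fail.

1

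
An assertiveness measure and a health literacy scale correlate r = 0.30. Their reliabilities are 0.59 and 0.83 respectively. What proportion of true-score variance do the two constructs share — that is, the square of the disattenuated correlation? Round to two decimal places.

Disattenuated r = 0.30 / √(0.59 × 0.83) = 0.30 / 0.6998 = 0.4287.
Shared true-score variance = 0.4287² = 0.1838 ≈ 0.18.

0.18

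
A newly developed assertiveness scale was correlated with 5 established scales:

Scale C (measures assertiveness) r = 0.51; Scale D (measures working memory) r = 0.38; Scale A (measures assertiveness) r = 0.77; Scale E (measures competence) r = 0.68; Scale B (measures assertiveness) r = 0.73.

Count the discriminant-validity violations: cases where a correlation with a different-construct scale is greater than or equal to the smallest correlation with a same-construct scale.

Convergent (same construct = assertiveness): Scale C, Scale A, Scale B.
Smallest convergent = 0.51. Discriminant values: 0.38, 0.68; count ≥ 0.51 → 1.

1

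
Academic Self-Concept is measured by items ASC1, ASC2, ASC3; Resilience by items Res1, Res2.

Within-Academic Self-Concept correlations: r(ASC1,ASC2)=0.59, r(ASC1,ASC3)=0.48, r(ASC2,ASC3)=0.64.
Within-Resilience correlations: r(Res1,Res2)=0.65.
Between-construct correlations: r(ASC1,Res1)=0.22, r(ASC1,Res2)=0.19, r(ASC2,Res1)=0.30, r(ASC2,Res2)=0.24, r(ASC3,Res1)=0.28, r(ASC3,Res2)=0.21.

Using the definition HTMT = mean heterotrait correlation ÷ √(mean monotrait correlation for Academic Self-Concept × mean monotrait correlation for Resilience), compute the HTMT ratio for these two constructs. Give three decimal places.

0.394

Mean between = 1.44/6 = 0.2400.
Mean within-ASC = 1.71/3 = 0.5700; mean within-Res = 0.65/1 = 0.6500.
Geometric mean = √(0.5700 × 0.6500) = 0.6087.
HTMT = 0.2400 / 0.6087 = 0.394.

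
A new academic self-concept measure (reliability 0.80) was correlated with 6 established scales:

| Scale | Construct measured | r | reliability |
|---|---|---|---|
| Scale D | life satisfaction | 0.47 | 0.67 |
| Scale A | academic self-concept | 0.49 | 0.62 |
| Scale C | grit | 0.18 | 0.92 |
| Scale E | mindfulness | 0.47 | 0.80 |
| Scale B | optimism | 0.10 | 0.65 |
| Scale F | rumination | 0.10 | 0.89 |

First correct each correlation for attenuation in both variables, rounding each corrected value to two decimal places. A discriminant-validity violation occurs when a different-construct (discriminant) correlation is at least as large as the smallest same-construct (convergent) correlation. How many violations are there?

Disattenuated r (r / √(r_scale · r_new)):
  Scale D (disc): 0.47 / √(0.67·0.80) = 0.64
  Scale A (conv): 0.49 / √(0.62·0.80) = 0.70
  Scale C (disc): 0.18 / √(0.92·0.80) = 0.21
  Scale E (disc): 0.47 / √(0.80·0.80) = 0.59
  Scale B (disc): 0.10 / √(0.65·0.80) = 0.14
  Scale F (disc): 0.10 / √(0.89·0.80) = 0.12
Smallest convergent = 0.70. Discriminant values: 0.64, 0.21, 0.59, 0.14, 0.12; count ≥ 0.70 → 0.

0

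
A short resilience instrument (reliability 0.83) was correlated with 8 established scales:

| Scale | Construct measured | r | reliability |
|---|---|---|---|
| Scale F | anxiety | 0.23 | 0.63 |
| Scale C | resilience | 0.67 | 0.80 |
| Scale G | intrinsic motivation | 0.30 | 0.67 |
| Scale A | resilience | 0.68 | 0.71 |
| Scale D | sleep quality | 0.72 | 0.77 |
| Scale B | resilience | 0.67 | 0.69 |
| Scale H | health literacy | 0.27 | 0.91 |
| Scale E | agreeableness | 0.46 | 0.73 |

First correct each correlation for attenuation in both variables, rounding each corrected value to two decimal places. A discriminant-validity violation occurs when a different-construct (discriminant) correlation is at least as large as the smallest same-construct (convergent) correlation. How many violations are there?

1

Disattenuated r (r / √(r_scale · r_new)):
  Scale F (disc): 0.23 / √(0.63·0.83) = 0.32
  Scale C (conv): 0.67 / √(0.80·0.83) = 0.82
  Scale G (disc): 0.30 / √(0.67·0.83) = 0.40
  Scale A (conv): 0.68 / √(0.71·0.83) = 0.89
  Scale D (disc): 0.72 / √(0.77·0.83) = 0.90
  Scale B (conv): 0.67 / √(0.69·0.83) = 0.89
  Scale H (disc): 0.27 / √(0.91·0.83) = 0.31
  Scale E (disc): 0.46 / √(0.73·0.83) = 0.59
Smallest convergent = 0.82. Discriminant values: 0.32, 0.40, 0.90, 0.31, 0.59; count ≥ 0.82 → 1.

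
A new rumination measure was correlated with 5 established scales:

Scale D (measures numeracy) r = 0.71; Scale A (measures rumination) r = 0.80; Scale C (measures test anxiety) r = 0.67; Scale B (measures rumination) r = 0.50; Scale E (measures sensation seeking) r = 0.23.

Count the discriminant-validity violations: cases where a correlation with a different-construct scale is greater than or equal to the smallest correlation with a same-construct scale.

2

Convergent (same construct = rumination): Scale A, Scale B.
Smallest convergent = 0.50. Discriminant values: 0.71, 0.67, 0.23; count ≥ 0.50 → 2.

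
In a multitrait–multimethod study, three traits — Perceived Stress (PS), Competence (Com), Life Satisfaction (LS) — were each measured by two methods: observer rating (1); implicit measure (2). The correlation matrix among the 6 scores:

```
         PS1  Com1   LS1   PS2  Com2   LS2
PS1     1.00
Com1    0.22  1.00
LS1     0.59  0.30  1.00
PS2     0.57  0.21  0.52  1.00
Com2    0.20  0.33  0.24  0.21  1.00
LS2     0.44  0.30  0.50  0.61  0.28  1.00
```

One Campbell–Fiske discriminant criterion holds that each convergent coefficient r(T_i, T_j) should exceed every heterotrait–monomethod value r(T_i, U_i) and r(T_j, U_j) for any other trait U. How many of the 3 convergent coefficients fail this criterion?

Each convergent coefficient versus the relevant comparison correlations:
PS (methods 1·2): 0.57 vs {0.22, 0.21, 0.59, 0.61} → fail.
Com (methods 1·2): 0.33 vs {0.22, 0.21, 0.30, 0.28} → pass.
LS (methods 1·2): 0.50 vs {0.59, 0.61, 0.30, 0.28} → fail.
2 of 3 fail.

2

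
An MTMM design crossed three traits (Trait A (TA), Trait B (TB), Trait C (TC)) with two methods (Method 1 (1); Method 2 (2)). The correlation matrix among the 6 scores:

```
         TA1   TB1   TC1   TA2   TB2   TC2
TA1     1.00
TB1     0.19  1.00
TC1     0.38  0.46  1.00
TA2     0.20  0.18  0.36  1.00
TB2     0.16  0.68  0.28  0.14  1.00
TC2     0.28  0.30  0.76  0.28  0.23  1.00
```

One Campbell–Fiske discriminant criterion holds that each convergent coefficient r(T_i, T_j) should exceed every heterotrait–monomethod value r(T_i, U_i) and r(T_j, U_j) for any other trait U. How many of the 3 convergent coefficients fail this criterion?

Convergent coefficients and their comparison sets:
TA (methods 1·2): 0.20 vs {0.19, 0.14, 0.38, 0.28} → fail.
TB (methods 1·2): 0.68 vs {0.19, 0.14, 0.46, 0.23} → pass.
TC (methods 1·2): 0.76 vs {0.38, 0.28, 0.46, 0.23} → pass.
1 of 3 fail.

1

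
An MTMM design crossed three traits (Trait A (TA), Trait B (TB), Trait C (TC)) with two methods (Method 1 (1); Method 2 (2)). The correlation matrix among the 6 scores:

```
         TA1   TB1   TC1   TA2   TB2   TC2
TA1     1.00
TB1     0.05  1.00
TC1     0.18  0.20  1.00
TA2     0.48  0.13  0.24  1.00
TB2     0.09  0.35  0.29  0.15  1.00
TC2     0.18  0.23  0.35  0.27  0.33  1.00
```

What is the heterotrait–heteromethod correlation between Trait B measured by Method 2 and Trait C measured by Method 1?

Different traits and methods: r(TB2, TC1) = 0.29.

0.29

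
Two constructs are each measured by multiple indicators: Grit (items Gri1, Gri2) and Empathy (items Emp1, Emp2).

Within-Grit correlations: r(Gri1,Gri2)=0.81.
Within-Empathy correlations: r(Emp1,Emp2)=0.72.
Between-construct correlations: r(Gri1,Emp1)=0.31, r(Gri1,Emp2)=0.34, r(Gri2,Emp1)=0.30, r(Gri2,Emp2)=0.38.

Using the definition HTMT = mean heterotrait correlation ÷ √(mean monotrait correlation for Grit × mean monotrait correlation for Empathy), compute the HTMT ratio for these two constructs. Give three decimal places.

Mean heterotrait r = 1.33/4 = 0.3325.
Mean within-Gri = 0.81/1 = 0.8100; mean within-Emp = 0.72/1 = 0.7200.
Geometric mean = √(0.8100 × 0.7200) = 0.7637.
HTMT = 0.3325 / 0.7637 = 0.435.

0.435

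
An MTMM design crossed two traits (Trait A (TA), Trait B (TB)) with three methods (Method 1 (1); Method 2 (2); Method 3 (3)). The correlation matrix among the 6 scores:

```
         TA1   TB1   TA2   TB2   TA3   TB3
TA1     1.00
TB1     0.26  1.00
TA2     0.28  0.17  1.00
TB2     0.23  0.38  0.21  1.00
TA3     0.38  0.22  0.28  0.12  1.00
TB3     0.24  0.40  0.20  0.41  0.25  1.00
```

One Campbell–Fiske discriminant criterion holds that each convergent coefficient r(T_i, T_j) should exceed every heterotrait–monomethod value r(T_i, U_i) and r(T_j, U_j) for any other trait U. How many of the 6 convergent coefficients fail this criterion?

0

Each convergent coefficient versus the relevant comparison correlations:
TA (methods 1·2): 0.28 vs {0.26, 0.21} → pass.
TA (methods 1·3): 0.38 vs {0.26, 0.25} → pass.
TA (methods 2·3): 0.28 vs {0.21, 0.25} → pass.
TB (methods 1·2): 0.38 vs {0.26, 0.21} → pass.
TB (methods 1·3): 0.40 vs {0.26, 0.25} → pass.
TB (methods 2·3): 0.41 vs {0.21, 0.25} → pass.
0 of 6 fail.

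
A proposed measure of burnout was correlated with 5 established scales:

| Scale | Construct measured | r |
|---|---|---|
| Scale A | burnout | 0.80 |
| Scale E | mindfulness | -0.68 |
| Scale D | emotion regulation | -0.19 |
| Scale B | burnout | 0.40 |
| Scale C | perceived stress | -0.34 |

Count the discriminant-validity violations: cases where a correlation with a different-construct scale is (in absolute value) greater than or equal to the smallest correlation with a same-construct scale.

Convergent (same construct = burnout): Scale A, Scale B.
Smallest convergent = 0.40. Discriminant |r|: 0.68, 0.19, 0.34; count ≥ 0.40 → 1.

1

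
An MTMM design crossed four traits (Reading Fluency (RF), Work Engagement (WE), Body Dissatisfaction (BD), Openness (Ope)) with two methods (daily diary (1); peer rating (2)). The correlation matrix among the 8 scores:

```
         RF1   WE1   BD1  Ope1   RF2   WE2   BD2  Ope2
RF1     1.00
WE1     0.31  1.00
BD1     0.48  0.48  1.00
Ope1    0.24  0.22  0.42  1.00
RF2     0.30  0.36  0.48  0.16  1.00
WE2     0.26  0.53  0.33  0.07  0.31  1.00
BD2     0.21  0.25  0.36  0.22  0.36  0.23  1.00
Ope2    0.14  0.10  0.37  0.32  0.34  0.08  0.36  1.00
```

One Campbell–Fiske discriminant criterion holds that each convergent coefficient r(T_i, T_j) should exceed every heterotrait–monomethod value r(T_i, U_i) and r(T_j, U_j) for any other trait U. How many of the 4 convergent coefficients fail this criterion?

3

Each convergent coefficient versus the relevant comparison correlations:
RF (methods 1·2): 0.30 vs {0.31, 0.31, 0.48, 0.36, 0.24, 0.34} → fail.
WE (methods 1·2): 0.53 vs {0.31, 0.31, 0.48, 0.23, 0.22, 0.08} → pass.
BD (methods 1·2): 0.36 vs {0.48, 0.36, 0.48, 0.23, 0.42, 0.36} → fail.
Ope (methods 1·2): 0.32 vs {0.24, 0.34, 0.22, 0.08, 0.42, 0.36} → fail.
3 of 4 fail.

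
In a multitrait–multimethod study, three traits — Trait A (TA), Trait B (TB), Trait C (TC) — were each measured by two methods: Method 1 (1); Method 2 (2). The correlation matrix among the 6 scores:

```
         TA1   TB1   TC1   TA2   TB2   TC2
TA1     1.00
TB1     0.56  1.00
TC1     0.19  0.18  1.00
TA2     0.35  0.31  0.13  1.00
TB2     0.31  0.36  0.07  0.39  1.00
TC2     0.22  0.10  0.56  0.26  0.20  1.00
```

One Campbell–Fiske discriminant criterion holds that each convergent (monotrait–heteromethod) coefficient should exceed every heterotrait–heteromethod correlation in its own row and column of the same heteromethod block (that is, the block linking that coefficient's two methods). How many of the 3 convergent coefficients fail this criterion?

0

Checking each validity diagonal entry against its comparison values:
TA (methods 1·2): 0.35 vs {0.31, 0.31, 0.22, 0.13} → pass.
TB (methods 1·2): 0.36 vs {0.31, 0.31, 0.10, 0.07} → pass.
TC (methods 1·2): 0.56 vs {0.13, 0.22, 0.07, 0.10} → pass.
0 of 3 fail.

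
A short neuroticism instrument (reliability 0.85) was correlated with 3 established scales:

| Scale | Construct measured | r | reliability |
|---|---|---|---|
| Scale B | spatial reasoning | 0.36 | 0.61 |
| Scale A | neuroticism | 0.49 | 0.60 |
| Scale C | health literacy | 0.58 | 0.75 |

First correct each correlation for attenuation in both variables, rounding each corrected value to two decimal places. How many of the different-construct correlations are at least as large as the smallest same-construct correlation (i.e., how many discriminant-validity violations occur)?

1

Disattenuated r (r / √(r_scale · r_new)):
  Scale B (disc): 0.36 / √(0.61·0.85) = 0.50
  Scale A (conv): 0.49 / √(0.60·0.85) = 0.69
  Scale C (disc): 0.58 / √(0.75·0.85) = 0.73
Smallest convergent = 0.69. Discriminant values: 0.50, 0.73; count ≥ 0.69 → 1.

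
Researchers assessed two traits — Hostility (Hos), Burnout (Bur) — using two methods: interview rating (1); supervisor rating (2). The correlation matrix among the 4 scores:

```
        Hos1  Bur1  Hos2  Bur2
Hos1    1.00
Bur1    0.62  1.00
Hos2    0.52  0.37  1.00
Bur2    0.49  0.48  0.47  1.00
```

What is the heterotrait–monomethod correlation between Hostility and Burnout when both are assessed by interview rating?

0.62

Different traits, same method: r(Hos1, Bur1) = 0.62.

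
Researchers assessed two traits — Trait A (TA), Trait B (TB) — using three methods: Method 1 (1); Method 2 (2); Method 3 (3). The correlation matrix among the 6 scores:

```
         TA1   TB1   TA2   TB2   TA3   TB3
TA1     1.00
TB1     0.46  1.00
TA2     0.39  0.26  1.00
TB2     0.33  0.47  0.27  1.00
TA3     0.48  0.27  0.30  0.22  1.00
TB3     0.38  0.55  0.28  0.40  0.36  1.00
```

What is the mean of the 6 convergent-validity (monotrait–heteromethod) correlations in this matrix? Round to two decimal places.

Convergent values: 0.39, 0.48, 0.30, 0.47, 0.55, 0.40; mean = 2.59/6 = 0.43.

0.43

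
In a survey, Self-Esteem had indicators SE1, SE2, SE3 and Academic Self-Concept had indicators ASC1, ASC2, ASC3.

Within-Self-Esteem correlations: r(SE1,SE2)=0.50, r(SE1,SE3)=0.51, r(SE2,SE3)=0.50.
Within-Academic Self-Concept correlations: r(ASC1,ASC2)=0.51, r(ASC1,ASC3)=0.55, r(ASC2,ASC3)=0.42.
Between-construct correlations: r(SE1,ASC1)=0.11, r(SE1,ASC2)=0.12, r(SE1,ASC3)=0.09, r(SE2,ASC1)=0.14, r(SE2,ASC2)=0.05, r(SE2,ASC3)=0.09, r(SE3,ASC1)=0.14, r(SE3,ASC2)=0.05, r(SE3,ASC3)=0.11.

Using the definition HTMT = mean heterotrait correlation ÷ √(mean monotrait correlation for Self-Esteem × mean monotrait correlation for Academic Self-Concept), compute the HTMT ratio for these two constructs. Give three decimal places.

Between-construct mean = 0.90/9 = 0.1000.
Mean within-SE = 1.51/3 = 0.5033; mean within-ASC = 1.48/3 = 0.4933.
Geometric mean = √(0.5033 × 0.4933) = 0.4983.
HTMT = 0.1000 / 0.4983 = 0.201.

0.201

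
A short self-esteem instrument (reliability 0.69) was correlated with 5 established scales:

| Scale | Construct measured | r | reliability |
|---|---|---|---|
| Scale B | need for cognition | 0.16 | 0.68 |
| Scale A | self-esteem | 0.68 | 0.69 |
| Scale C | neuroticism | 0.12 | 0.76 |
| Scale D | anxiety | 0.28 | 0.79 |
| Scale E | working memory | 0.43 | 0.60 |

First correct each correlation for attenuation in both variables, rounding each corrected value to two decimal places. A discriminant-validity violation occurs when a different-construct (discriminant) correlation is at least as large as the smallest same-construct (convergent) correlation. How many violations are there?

0

Disattenuated r (r / √(r_scale · r_new)):
  Scale B (disc): 0.16 / √(0.68·0.69) = 0.23
  Scale A (conv): 0.68 / √(0.69·0.69) = 0.99
  Scale C (disc): 0.12 / √(0.76·0.69) = 0.17
  Scale D (disc): 0.28 / √(0.79·0.69) = 0.38
  Scale E (disc): 0.43 / √(0.60·0.69) = 0.67
Smallest convergent = 0.99. Discriminant values: 0.23, 0.17, 0.38, 0.67; count ≥ 0.99 → 0.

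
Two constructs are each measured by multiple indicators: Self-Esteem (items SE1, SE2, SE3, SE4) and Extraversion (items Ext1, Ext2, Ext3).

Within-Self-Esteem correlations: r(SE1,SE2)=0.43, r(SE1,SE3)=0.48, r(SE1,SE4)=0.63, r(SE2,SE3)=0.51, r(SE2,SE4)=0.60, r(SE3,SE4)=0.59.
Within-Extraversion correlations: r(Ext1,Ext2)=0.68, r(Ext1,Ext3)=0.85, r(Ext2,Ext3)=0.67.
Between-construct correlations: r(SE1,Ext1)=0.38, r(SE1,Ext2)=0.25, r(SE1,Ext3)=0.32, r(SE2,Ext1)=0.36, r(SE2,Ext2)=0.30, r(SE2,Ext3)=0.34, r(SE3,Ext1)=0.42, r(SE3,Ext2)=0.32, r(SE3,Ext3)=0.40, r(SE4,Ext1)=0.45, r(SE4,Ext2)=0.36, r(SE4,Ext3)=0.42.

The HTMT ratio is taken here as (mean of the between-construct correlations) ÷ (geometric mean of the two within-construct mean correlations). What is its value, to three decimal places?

Mean heterotrait r = 4.32/12 = 0.3600.
Mean within-SE = 3.24/6 = 0.5400; mean within-Ext = 2.20/3 = 0.7333.
Geometric mean = √(0.5400 × 0.7333) = 0.6293.
HTMT = 0.3600 / 0.6293 = 0.572.

0.572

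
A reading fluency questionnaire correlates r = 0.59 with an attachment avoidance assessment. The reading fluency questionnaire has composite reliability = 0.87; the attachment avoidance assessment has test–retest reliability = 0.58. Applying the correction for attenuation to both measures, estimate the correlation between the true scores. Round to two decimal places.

r_true = r_obs / √(r_xx · r_yy) = 0.59 / √(0.87 × 0.58) = 0.59 / √0.5046 = 0.59 / 0.7104 ≈ 0.83.

0.83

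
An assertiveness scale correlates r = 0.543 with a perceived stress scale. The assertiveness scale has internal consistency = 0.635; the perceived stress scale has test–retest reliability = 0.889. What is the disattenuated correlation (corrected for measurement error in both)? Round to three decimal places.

0.723

r_true = r_obs / √(r_xx · r_yy) = 0.543 / √(0.635 × 0.889) = 0.543 / √0.564515 = 0.543 / 0.7513 ≈ 0.723.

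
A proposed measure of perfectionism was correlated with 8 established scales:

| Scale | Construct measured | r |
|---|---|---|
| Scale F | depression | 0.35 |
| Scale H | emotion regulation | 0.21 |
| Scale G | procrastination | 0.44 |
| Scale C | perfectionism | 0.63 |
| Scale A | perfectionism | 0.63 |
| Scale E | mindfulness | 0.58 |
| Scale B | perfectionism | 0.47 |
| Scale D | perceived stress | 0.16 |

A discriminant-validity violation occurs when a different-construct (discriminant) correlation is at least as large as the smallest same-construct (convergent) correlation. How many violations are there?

1

Convergent (same construct = perfectionism): Scale C, Scale A, Scale B.
Smallest convergent = 0.47. Discriminant values: 0.35, 0.21, 0.44, 0.58, 0.16; count ≥ 0.47 → 1.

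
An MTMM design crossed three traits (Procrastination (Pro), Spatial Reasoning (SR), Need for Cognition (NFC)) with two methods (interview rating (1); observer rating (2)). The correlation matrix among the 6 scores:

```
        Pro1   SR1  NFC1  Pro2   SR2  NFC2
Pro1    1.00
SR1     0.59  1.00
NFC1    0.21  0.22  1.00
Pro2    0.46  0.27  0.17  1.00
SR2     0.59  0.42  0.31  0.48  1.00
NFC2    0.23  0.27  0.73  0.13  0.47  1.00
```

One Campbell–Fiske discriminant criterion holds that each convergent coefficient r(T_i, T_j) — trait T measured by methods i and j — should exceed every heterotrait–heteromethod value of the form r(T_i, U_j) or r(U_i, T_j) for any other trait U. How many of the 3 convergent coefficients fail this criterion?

Each convergent coefficient versus the relevant comparison correlations:
Pro (methods 1·2): 0.46 vs {0.59, 0.27, 0.23, 0.17} → fail.
SR (methods 1·2): 0.42 vs {0.27, 0.59, 0.27, 0.31} → fail.
NFC (methods 1·2): 0.73 vs {0.17, 0.23, 0.31, 0.27} → pass.
2 of 3 fail.

2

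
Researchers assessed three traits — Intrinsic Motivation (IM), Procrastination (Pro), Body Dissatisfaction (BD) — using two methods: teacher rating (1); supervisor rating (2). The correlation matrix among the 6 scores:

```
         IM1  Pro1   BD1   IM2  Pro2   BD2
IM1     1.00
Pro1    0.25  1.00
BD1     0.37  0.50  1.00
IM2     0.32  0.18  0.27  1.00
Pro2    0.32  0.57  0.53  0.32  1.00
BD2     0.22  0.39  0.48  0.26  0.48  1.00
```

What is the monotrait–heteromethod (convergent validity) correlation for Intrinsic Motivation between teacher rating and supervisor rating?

Same trait (IM), different methods: r(IM1, IM2) = 0.32.

0.32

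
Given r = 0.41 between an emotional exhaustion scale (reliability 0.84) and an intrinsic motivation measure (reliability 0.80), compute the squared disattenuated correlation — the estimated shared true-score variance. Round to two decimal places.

0.25

Disattenuated r = 0.41 / √(0.84 × 0.80) = 0.41 / 0.8198 = 0.5001.
Shared true-score variance = 0.5001² = 0.2501 ≈ 0.25.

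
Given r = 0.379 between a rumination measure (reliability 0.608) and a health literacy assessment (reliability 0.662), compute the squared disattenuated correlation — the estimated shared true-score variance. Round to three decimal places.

Disattenuated r = 0.379 / √(0.608 × 0.662) = 0.379 / 0.6344 = 0.5974.
Shared true-score variance = 0.5974² = 0.3569 ≈ 0.357.

0.357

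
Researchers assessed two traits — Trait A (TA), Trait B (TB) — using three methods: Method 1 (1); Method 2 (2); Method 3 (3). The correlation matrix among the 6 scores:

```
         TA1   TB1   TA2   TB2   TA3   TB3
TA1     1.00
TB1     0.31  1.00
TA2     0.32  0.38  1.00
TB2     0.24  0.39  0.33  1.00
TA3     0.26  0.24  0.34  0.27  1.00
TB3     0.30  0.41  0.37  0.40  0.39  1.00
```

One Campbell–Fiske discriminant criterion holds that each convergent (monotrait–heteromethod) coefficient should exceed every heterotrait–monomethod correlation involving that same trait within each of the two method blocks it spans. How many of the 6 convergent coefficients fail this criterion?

3

Checking each validity diagonal entry against its comparison values:
TA (methods 1·2): 0.32 vs {0.31, 0.33} → fail.
TA (methods 1·3): 0.26 vs {0.31, 0.39} → fail.
TA (methods 2·3): 0.34 vs {0.33, 0.39} → fail.
TB (methods 1·2): 0.39 vs {0.31, 0.33} → pass.
TB (methods 1·3): 0.41 vs {0.31, 0.39} → pass.
TB (methods 2·3): 0.40 vs {0.33, 0.39} → pass.
3 of 6 fail.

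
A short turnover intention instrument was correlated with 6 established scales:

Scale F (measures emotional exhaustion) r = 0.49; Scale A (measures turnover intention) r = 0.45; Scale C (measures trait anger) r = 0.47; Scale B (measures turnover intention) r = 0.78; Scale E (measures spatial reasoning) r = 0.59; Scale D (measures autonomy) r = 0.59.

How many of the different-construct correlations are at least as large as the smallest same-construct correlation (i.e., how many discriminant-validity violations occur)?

Convergent (same construct = turnover intention): Scale A, Scale B.
Smallest convergent = 0.45. Discriminant values: 0.49, 0.47, 0.59, 0.59; count ≥ 0.45 → 4.

4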